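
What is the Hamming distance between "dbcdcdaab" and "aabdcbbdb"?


Comparing "dbcdcdaab" and "aabdcbbdb" position by position:
  Position 0: 'd' vs 'a' => differ
  Position 1: 'b' vs 'a' => differ
  Position 2: 'c' vs 'b' => differ
  Position 3: 'd' vs 'd' => same
  Position 4: 'c' vs 'c' => same
  Position 5: 'd' vs 'b' => differ
  Position 6: 'a' vs 'b' => differ
  Position 7: 'a' vs 'd' => differ
  Position 8: 'b' vs 'b' => same
Total differences (Hamming distance): 6

6


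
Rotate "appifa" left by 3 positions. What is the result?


Input: "appifa", rotate left by 3
First 3 characters: "app"
Remaining characters: "ifa"
Concatenate remaining + first: "ifa" + "app" = "ifaapp"

ifaapp


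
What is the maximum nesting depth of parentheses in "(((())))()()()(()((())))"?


Input: "(((())))()()()(()((())))"
Tracking depth:
  Position 0 '(': depth becomes 1
  Position 1 '(': depth becomes 2
  Position 2 '(': depth becomes 3
  Position 3 '(': depth becomes 4
  Position 4 ')': depth becomes 3
  Position 5 ')': depth becomes 2
  Position 6 ')': depth becomes 1
  Position 7 ')': depth becomes 0
  Position 8 '(': depth becomes 1
  Position 9 ')': depth becomes 0
  Position 10 '(': depth becomes 1
  Position 11 ')': depth becomes 0
  Position 12 '(': depth becomes 1
  Position 13 ')': depth becomes 0
  Position 14 '(': depth becomes 1
  Position 15 '(': depth becomes 2
  Position 16 ')': depth becomes 1
  Position 17 '(': depth becomes 2
  Position 18 '(': depth becomes 3
  Position 19 '(': depth becomes 4
  Position 20 ')': depth becomes 3
  Position 21 ')': depth becomes 2
  Position 22 ')': depth becomes 1
  Position 23 ')': depth becomes 0
Maximum depth reached: 4

4


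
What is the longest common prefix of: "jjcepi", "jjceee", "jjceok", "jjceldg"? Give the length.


Words: jjcepi, jjceee, jjceok, jjceldg
  Position 0: all 'j' => match
  Position 1: all 'j' => match
  Position 2: all 'c' => match
  Position 3: all 'e' => match
  Position 4: ('p', 'e', 'o', 'l') => mismatch, stop
LCP = "jjce" (length 4)

4


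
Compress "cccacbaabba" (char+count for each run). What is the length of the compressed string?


Input: cccacbaabba
Runs:
  'c' x 3 => "c3"
  'a' x 1 => "a1"
  'c' x 1 => "c1"
  'b' x 1 => "b1"
  'a' x 2 => "a2"
  'b' x 2 => "b2"
  'a' x 1 => "a1"
Compressed: "c3a1c1b1a2b2a1"
Compressed length: 14

14


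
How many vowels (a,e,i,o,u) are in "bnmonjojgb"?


Input: bnmonjojgb
Checking each character:
  'b' at position 0: consonant
  'n' at position 1: consonant
  'm' at position 2: consonant
  'o' at position 3: vowel (running total: 1)
  'n' at position 4: consonant
  'j' at position 5: consonant
  'o' at position 6: vowel (running total: 2)
  'j' at position 7: consonant
  'g' at position 8: consonant
  'b' at position 9: consonant
Total vowels: 2

2


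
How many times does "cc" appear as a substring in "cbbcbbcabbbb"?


Searching for "cc" in "cbbcbbcabbbb"
Scanning each position:
  Position 0: "cb" => no
  Position 1: "bb" => no
  Position 2: "bc" => no
  Position 3: "cb" => no
  Position 4: "bb" => no
  Position 5: "bc" => no
  Position 6: "ca" => no
  Position 7: "ab" => no
  Position 8: "bb" => no
  Position 9: "bb" => no
  Position 10: "bb" => no
Total occurrences: 0

0


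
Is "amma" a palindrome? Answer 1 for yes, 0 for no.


Input: amma
Reversed: amma
  Compare pos 0 ('a') with pos 3 ('a'): match
  Compare pos 1 ('m') with pos 2 ('m'): match
Result: palindrome

1


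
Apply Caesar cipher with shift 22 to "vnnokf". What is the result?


Caesar cipher: shift "vnnokf" by 22
  'v' (pos 21) + 22 = pos 17 = 'r'
  'n' (pos 13) + 22 = pos 9 = 'j'
  'n' (pos 13) + 22 = pos 9 = 'j'
  'o' (pos 14) + 22 = pos 10 = 'k'
  'k' (pos 10) + 22 = pos 6 = 'g'
  'f' (pos 5) + 22 = pos 1 = 'b'
Result: rjjkgb

rjjkgb


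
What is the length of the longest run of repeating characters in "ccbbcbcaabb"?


Input: "ccbbcbcaabb"
Scanning for longest run:
  Position 1 ('c'): continues run of 'c', length=2
  Position 2 ('b'): new char, reset run to 1
  Position 3 ('b'): continues run of 'b', length=2
  Position 4 ('c'): new char, reset run to 1
  Position 5 ('b'): new char, reset run to 1
  Position 6 ('c'): new char, reset run to 1
  Position 7 ('a'): new char, reset run to 1
  Position 8 ('a'): continues run of 'a', length=2
  Position 9 ('b'): new char, reset run to 1
  Position 10 ('b'): continues run of 'b', length=2
Longest run: 'c' with length 2

2


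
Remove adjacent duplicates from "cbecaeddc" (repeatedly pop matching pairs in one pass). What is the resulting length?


Input: cbecaeddc
Stack-based adjacent duplicate removal:
  Read 'c': push. Stack: c
  Read 'b': push. Stack: cb
  Read 'e': push. Stack: cbe
  Read 'c': push. Stack: cbec
  Read 'a': push. Stack: cbeca
  Read 'e': push. Stack: cbecae
  Read 'd': push. Stack: cbecaed
  Read 'd': matches stack top 'd' => pop. Stack: cbecae
  Read 'c': push. Stack: cbecaec
Final stack: "cbecaec" (length 7)

7


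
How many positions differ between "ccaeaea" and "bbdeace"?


Comparing "ccaeaea" and "bbdeace" position by position:
  Position 0: 'c' vs 'b' => DIFFER
  Position 1: 'c' vs 'b' => DIFFER
  Position 2: 'a' vs 'd' => DIFFER
  Position 3: 'e' vs 'e' => same
  Position 4: 'a' vs 'a' => same
  Position 5: 'e' vs 'c' => DIFFER
  Position 6: 'a' vs 'e' => DIFFER
Positions that differ: 5

5


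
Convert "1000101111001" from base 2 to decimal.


Input: "1000101111001" in base 2
Positional expansion:
  Digit '1' (value 1) x 2^12 = 4096
  Digit '0' (value 0) x 2^11 = 0
  Digit '0' (value 0) x 2^10 = 0
  Digit '0' (value 0) x 2^9 = 0
  Digit '1' (value 1) x 2^8 = 256
  Digit '0' (value 0) x 2^7 = 0
  Digit '1' (value 1) x 2^6 = 64
  Digit '1' (value 1) x 2^5 = 32
  Digit '1' (value 1) x 2^4 = 16
  Digit '1' (value 1) x 2^3 = 8
  Digit '0' (value 0) x 2^2 = 0
  Digit '0' (value 0) x 2^1 = 0
  Digit '1' (value 1) x 2^0 = 1
Sum = 4473

4473


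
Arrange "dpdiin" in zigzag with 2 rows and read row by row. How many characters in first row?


Zigzag "dpdiin" into 2 rows:
Placing characters:
  'd' => row 0
  'p' => row 1
  'd' => row 0
  'i' => row 1
  'i' => row 0
  'n' => row 1
Rows:
  Row 0: "ddi"
  Row 1: "pin"
First row length: 3

3


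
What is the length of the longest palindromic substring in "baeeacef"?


Input: "baeeacef"
Checking substrings for palindromes:
  [1:5] "aeea" (len 4) => palindrome
  [2:4] "ee" (len 2) => palindrome
Longest palindromic substring: "aeea" with length 4

4


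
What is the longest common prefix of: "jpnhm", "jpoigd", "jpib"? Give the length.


Words: jpnhm, jpoigd, jpib
  Position 0: all 'j' => match
  Position 1: all 'p' => match
  Position 2: ('n', 'o', 'i') => mismatch, stop
LCP = "jp" (length 2)

2


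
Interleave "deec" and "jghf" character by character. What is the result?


Interleaving "deec" and "jghf":
  Position 0: 'd' from first, 'j' from second => "dj"
  Position 1: 'e' from first, 'g' from second => "eg"
  Position 2: 'e' from first, 'h' from second => "eh"
  Position 3: 'c' from first, 'f' from second => "cf"
Result: djegehcf

djegehcf


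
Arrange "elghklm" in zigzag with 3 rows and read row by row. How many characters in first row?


Zigzag "elghklm" into 3 rows:
Placing characters:
  'e' => row 0
  'l' => row 1
  'g' => row 2
  'h' => row 1
  'k' => row 0
  'l' => row 1
  'm' => row 2
Rows:
  Row 0: "ek"
  Row 1: "lhl"
  Row 2: "gm"
First row length: 2

2


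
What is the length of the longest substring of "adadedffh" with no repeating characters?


Input: "adadedffh"
Sliding window (track last position of each char):
  Position 0 ('a'): window [0,0] length 1 -- new best
  Position 1 ('d'): window [0,1] length 2 -- new best
  Position 2 ('a'): repeat (last at 0), move window start to 1
  Position 2 ('a'): window [1,2] length 2
  Position 3 ('d'): repeat (last at 1), move window start to 2
  Position 3 ('d'): window [2,3] length 2
  Position 4 ('e'): window [2,4] length 3 -- new best
  Position 5 ('d'): repeat (last at 3), move window start to 4
  Position 5 ('d'): window [4,5] length 2
  Position 6 ('f'): window [4,6] length 3
  Position 7 ('f'): repeat (last at 6), move window start to 7
  Position 7 ('f'): window [7,7] length 1
  Position 8 ('h'): window [7,8] length 2
Longest substring with no repeats: "ade" with length 3

3


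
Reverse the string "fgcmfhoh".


Input: fgcmfhoh
Reading characters right to left:
  Position 7: 'h'
  Position 6: 'o'
  Position 5: 'h'
  Position 4: 'f'
  Position 3: 'm'
  Position 2: 'c'
  Position 1: 'g'
  Position 0: 'f'
Reversed: hohfmcgf

hohfmcgf


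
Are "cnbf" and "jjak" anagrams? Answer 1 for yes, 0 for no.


Strings: "cnbf", "jjak"
Sorted first:  bcfn
Sorted second: ajjk
Differ at position 0: 'b' vs 'a' => not anagrams

0


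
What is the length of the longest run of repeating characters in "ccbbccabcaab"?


Input: "ccbbccabcaab"
Scanning for longest run:
  Position 1 ('c'): continues run of 'c', length=2
  Position 2 ('b'): new char, reset run to 1
  Position 3 ('b'): continues run of 'b', length=2
  Position 4 ('c'): new char, reset run to 1
  Position 5 ('c'): continues run of 'c', length=2
  Position 6 ('a'): new char, reset run to 1
  Position 7 ('b'): new char, reset run to 1
  Position 8 ('c'): new char, reset run to 1
  Position 9 ('a'): new char, reset run to 1
  Position 10 ('a'): continues run of 'a', length=2
  Position 11 ('b'): new char, reset run to 1
Longest run: 'c' with length 2

2


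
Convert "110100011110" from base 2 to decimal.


Input: "110100011110" in base 2
Positional expansion:
  Digit '1' (value 1) x 2^11 = 2048
  Digit '1' (value 1) x 2^10 = 1024
  Digit '0' (value 0) x 2^9 = 0
  Digit '1' (value 1) x 2^8 = 256
  Digit '0' (value 0) x 2^7 = 0
  Digit '0' (value 0) x 2^6 = 0
  Digit '0' (value 0) x 2^5 = 0
  Digit '1' (value 1) x 2^4 = 16
  Digit '1' (value 1) x 2^3 = 8
  Digit '1' (value 1) x 2^2 = 4
  Digit '1' (value 1) x 2^1 = 2
  Digit '0' (value 0) x 2^0 = 0
Sum = 3358

3358


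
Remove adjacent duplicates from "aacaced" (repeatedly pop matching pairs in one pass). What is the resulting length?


Input: aacaced
Stack-based adjacent duplicate removal:
  Read 'a': push. Stack: a
  Read 'a': matches stack top 'a' => pop. Stack: (empty)
  Read 'c': push. Stack: c
  Read 'a': push. Stack: ca
  Read 'c': push. Stack: cac
  Read 'e': push. Stack: cace
  Read 'd': push. Stack: caced
Final stack: "caced" (length 5)

5


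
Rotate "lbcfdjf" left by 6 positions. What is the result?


Input: "lbcfdjf", rotate left by 6
First 6 characters: "lbcfdj"
Remaining characters: "f"
Concatenate remaining + first: "f" + "lbcfdj" = "flbcfdj"

flbcfdj


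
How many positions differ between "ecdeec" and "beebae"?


Comparing "ecdeec" and "beebae" position by position:
  Position 0: 'e' vs 'b' => DIFFER
  Position 1: 'c' vs 'e' => DIFFER
  Position 2: 'd' vs 'e' => DIFFER
  Position 3: 'e' vs 'b' => DIFFER
  Position 4: 'e' vs 'a' => DIFFER
  Position 5: 'c' vs 'e' => DIFFER
Positions that differ: 6

6


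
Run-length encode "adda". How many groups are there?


Input: adda
Scanning for consecutive runs:
  Group 1: 'a' x 1 (positions 0-0)
  Group 2: 'd' x 2 (positions 1-2)
  Group 3: 'a' x 1 (positions 3-3)
Total groups: 3

3


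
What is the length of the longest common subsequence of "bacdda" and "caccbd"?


LCS of "bacdda" and "caccbd"
DP table:
           c    a    c    c    b    d
      0    0    0    0    0    0    0
  b   0    0    0    0    0    1    1
  a   0    0    1    1    1    1    1
  c   0    1    1    2    2    2    2
  d   0    1    1    2    2    2    3
  d   0    1    1    2    2    2    3
  a   0    1    2    2    2    2    3
LCS length = dp[6][6] = 3

3


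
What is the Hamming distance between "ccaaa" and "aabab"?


Comparing "ccaaa" and "aabab" position by position:
  Position 0: 'c' vs 'a' => differ
  Position 1: 'c' vs 'a' => differ
  Position 2: 'a' vs 'b' => differ
  Position 3: 'a' vs 'a' => same
  Position 4: 'a' vs 'b' => differ
Total differences (Hamming distance): 4

4


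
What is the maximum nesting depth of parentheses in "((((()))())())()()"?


Input: "((((()))())())()()"
Tracking depth:
  Position 0 '(': depth becomes 1
  Position 1 '(': depth becomes 2
  Position 2 '(': depth becomes 3
  Position 3 '(': depth becomes 4
  Position 4 '(': depth becomes 5
  Position 5 ')': depth becomes 4
  Position 6 ')': depth becomes 3
  Position 7 ')': depth becomes 2
  Position 8 '(': depth becomes 3
  Position 9 ')': depth becomes 2
  Position 10 ')': depth becomes 1
  Position 11 '(': depth becomes 2
  Position 12 ')': depth becomes 1
  Position 13 ')': depth becomes 0
  Position 14 '(': depth becomes 1
  Position 15 ')': depth becomes 0
  Position 16 '(': depth becomes 1
  Position 17 ')': depth becomes 0
Maximum depth reached: 5

5


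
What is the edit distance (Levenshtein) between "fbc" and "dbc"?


Computing edit distance: "fbc" -> "dbc"
DP table:
           d    b    c
      0    1    2    3
  f   1    1    2    3
  b   2    2    1    2
  c   3    3    2    1
Edit distance = dp[3][3] = 1

1


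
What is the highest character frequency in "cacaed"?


Input: cacaed
Character counts:
  'a': 2
  'c': 2
  'd': 1
  'e': 1
Maximum frequency: 2

2


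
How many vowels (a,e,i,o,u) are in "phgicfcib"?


Input: phgicfcib
Checking each character:
  'p' at position 0: consonant
  'h' at position 1: consonant
  'g' at position 2: consonant
  'i' at position 3: vowel (running total: 1)
  'c' at position 4: consonant
  'f' at position 5: consonant
  'c' at position 6: consonant
  'i' at position 7: vowel (running total: 2)
  'b' at position 8: consonant
Total vowels: 2

2


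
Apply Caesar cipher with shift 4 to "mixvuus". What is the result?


Caesar cipher: shift "mixvuus" by 4
  'm' (pos 12) + 4 = pos 16 = 'q'
  'i' (pos 8) + 4 = pos 12 = 'm'
  'x' (pos 23) + 4 = pos 1 = 'b'
  'v' (pos 21) + 4 = pos 25 = 'z'
  'u' (pos 20) + 4 = pos 24 = 'y'
  'u' (pos 20) + 4 = pos 24 = 'y'
  's' (pos 18) + 4 = pos 22 = 'w'
Result: qmbzyyw

qmbzyyw


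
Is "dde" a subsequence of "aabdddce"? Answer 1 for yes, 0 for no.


Check if "dde" is a subsequence of "aabdddce"
Greedy scan:
  Position 0 ('a'): no match needed
  Position 1 ('a'): no match needed
  Position 2 ('b'): no match needed
  Position 3 ('d'): matches sub[0] = 'd'
  Position 4 ('d'): matches sub[1] = 'd'
  Position 5 ('d'): no match needed
  Position 6 ('c'): no match needed
  Position 7 ('e'): matches sub[2] = 'e'
All 3 characters matched => is a subsequence

1


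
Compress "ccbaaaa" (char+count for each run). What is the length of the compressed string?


Input: ccbaaaa
Runs:
  'c' x 2 => "c2"
  'b' x 1 => "b1"
  'a' x 4 => "a4"
Compressed: "c2b1a4"
Compressed length: 6

6


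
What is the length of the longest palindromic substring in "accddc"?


Input: "accddc"
Checking substrings for palindromes:
  [2:6] "cddc" (len 4) => palindrome
  [1:3] "cc" (len 2) => palindrome
  [3:5] "dd" (len 2) => palindrome
Longest palindromic substring: "cddc" with length 4

4


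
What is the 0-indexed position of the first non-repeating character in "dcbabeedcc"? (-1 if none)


Input: dcbabeedcc
Character frequencies:
  'a': 1
  'b': 2
  'c': 3
  'd': 2
  'e': 2
Scanning left to right for freq == 1:
  Position 0 ('d'): freq=2, skip
  Position 1 ('c'): freq=3, skip
  Position 2 ('b'): freq=2, skip
  Position 3 ('a'): unique! => answer = 3

3


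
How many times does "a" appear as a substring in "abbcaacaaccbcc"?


Searching for "a" in "abbcaacaaccbcc"
Scanning each position:
  Position 0: "a" => MATCH
  Position 1: "b" => no
  Position 2: "b" => no
  Position 3: "c" => no
  Position 4: "a" => MATCH
  Position 5: "a" => MATCH
  Position 6: "c" => no
  Position 7: "a" => MATCH
  Position 8: "a" => MATCH
  Position 9: "c" => no
  Position 10: "c" => no
  Position 11: "b" => no
  Position 12: "c" => no
  Position 13: "c" => no
Total occurrences: 5

5


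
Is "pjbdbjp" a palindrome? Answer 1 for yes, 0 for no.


Input: pjbdbjp
Reversed: pjbdbjp
  Compare pos 0 ('p') with pos 6 ('p'): match
  Compare pos 1 ('j') with pos 5 ('j'): match
  Compare pos 2 ('b') with pos 4 ('b'): match
Result: palindrome

1


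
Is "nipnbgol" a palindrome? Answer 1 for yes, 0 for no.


Input: nipnbgol
Reversed: logbnpin
  Compare pos 0 ('n') with pos 7 ('l'): MISMATCH
  Compare pos 1 ('i') with pos 6 ('o'): MISMATCH
  Compare pos 2 ('p') with pos 5 ('g'): MISMATCH
  Compare pos 3 ('n') with pos 4 ('b'): MISMATCH
Result: not a palindrome

0


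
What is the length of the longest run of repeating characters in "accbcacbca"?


Input: "accbcacbca"
Scanning for longest run:
  Position 1 ('c'): new char, reset run to 1
  Position 2 ('c'): continues run of 'c', length=2
  Position 3 ('b'): new char, reset run to 1
  Position 4 ('c'): new char, reset run to 1
  Position 5 ('a'): new char, reset run to 1
  Position 6 ('c'): new char, reset run to 1
  Position 7 ('b'): new char, reset run to 1
  Position 8 ('c'): new char, reset run to 1
  Position 9 ('a'): new char, reset run to 1
Longest run: 'c' with length 2

2


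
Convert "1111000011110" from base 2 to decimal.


Input: "1111000011110" in base 2
Positional expansion:
  Digit '1' (value 1) x 2^12 = 4096
  Digit '1' (value 1) x 2^11 = 2048
  Digit '1' (value 1) x 2^10 = 1024
  Digit '1' (value 1) x 2^9 = 512
  Digit '0' (value 0) x 2^8 = 0
  Digit '0' (value 0) x 2^7 = 0
  Digit '0' (value 0) x 2^6 = 0
  Digit '0' (value 0) x 2^5 = 0
  Digit '1' (value 1) x 2^4 = 16
  Digit '1' (value 1) x 2^3 = 8
  Digit '1' (value 1) x 2^2 = 4
  Digit '1' (value 1) x 2^1 = 2
  Digit '0' (value 0) x 2^0 = 0
Sum = 7710

7710


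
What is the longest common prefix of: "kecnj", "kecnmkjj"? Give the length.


Words: kecnj, kecnmkjj
  Position 0: all 'k' => match
  Position 1: all 'e' => match
  Position 2: all 'c' => match
  Position 3: all 'n' => match
  Position 4: ('j', 'm') => mismatch, stop
LCP = "kecn" (length 4)

4


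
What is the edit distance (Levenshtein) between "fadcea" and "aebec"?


Computing edit distance: "fadcea" -> "aebec"
DP table:
           a    e    b    e    c
      0    1    2    3    4    5
  f   1    1    2    3    4    5
  a   2    1    2    3    4    5
  d   3    2    2    3    4    5
  c   4    3    3    3    4    4
  e   5    4    3    4    3    4
  a   6    5    4    4    4    4
Edit distance = dp[6][5] = 4

4


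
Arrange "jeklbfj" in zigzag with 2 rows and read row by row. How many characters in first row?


Zigzag "jeklbfj" into 2 rows:
Placing characters:
  'j' => row 0
  'e' => row 1
  'k' => row 0
  'l' => row 1
  'b' => row 0
  'f' => row 1
  'j' => row 0
Rows:
  Row 0: "jkbj"
  Row 1: "elf"
First row length: 4

4


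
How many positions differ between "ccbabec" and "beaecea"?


Comparing "ccbabec" and "beaecea" position by position:
  Position 0: 'c' vs 'b' => DIFFER
  Position 1: 'c' vs 'e' => DIFFER
  Position 2: 'b' vs 'a' => DIFFER
  Position 3: 'a' vs 'e' => DIFFER
  Position 4: 'b' vs 'c' => DIFFER
  Position 5: 'e' vs 'e' => same
  Position 6: 'c' vs 'a' => DIFFER
Positions that differ: 6

6


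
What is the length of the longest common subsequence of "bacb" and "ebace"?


LCS of "bacb" and "ebace"
DP table:
           e    b    a    c    e
      0    0    0    0    0    0
  b   0    0    1    1    1    1
  a   0    0    1    2    2    2
  c   0    0    1    2    3    3
  b   0    0    1    2    3    3
LCS length = dp[4][5] = 3

3


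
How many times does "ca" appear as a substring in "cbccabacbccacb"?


Searching for "ca" in "cbccabacbccacb"
Scanning each position:
  Position 0: "cb" => no
  Position 1: "bc" => no
  Position 2: "cc" => no
  Position 3: "ca" => MATCH
  Position 4: "ab" => no
  Position 5: "ba" => no
  Position 6: "ac" => no
  Position 7: "cb" => no
  Position 8: "bc" => no
  Position 9: "cc" => no
  Position 10: "ca" => MATCH
  Position 11: "ac" => no
  Position 12: "cb" => no
Total occurrences: 2

2


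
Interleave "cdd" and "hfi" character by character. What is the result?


Interleaving "cdd" and "hfi":
  Position 0: 'c' from first, 'h' from second => "ch"
  Position 1: 'd' from first, 'f' from second => "df"
  Position 2: 'd' from first, 'i' from second => "di"
Result: chdfdi

chdfdi


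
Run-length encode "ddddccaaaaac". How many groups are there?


Input: ddddccaaaaac
Scanning for consecutive runs:
  Group 1: 'd' x 4 (positions 0-3)
  Group 2: 'c' x 2 (positions 4-5)
  Group 3: 'a' x 5 (positions 6-10)
  Group 4: 'c' x 1 (positions 11-11)
Total groups: 4

4


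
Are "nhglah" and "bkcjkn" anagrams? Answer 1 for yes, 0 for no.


Strings: "nhglah", "bkcjkn"
Sorted first:  aghhln
Sorted second: bcjkkn
Differ at position 0: 'a' vs 'b' => not anagrams

0


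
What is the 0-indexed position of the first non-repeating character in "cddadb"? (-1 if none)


Input: cddadb
Character frequencies:
  'a': 1
  'b': 1
  'c': 1
  'd': 3
Scanning left to right for freq == 1:
  Position 0 ('c'): unique! => answer = 0

0


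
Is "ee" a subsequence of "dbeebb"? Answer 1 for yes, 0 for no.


Check if "ee" is a subsequence of "dbeebb"
Greedy scan:
  Position 0 ('d'): no match needed
  Position 1 ('b'): no match needed
  Position 2 ('e'): matches sub[0] = 'e'
  Position 3 ('e'): matches sub[1] = 'e'
  Position 4 ('b'): no match needed
  Position 5 ('b'): no match needed
All 2 characters matched => is a subsequence

1


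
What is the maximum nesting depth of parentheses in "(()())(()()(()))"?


Input: "(()())(()()(()))"
Tracking depth:
  Position 0 '(': depth becomes 1
  Position 1 '(': depth becomes 2
  Position 2 ')': depth becomes 1
  Position 3 '(': depth becomes 2
  Position 4 ')': depth becomes 1
  Position 5 ')': depth becomes 0
  Position 6 '(': depth becomes 1
  Position 7 '(': depth becomes 2
  Position 8 ')': depth becomes 1
  Position 9 '(': depth becomes 2
  Position 10 ')': depth becomes 1
  Position 11 '(': depth becomes 2
  Position 12 '(': depth becomes 3
  Position 13 ')': depth becomes 2
  Position 14 ')': depth becomes 1
  Position 15 ')': depth becomes 0
Maximum depth reached: 3

3


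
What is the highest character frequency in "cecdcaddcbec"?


Input: cecdcaddcbec
Character counts:
  'a': 1
  'b': 1
  'c': 5
  'd': 3
  'e': 2
Maximum frequency: 5

5


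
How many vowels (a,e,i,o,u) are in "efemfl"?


Input: efemfl
Checking each character:
  'e' at position 0: vowel (running total: 1)
  'f' at position 1: consonant
  'e' at position 2: vowel (running total: 2)
  'm' at position 3: consonant
  'f' at position 4: consonant
  'l' at position 5: consonant
Total vowels: 2

2


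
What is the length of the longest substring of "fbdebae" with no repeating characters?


Input: "fbdebae"
Sliding window (track last position of each char):
  Position 0 ('f'): window [0,0] length 1 -- new best
  Position 1 ('b'): window [0,1] length 2 -- new best
  Position 2 ('d'): window [0,2] length 3 -- new best
  Position 3 ('e'): window [0,3] length 4 -- new best
  Position 4 ('b'): repeat (last at 1), move window start to 2
  Position 4 ('b'): window [2,4] length 3
  Position 5 ('a'): window [2,5] length 4
  Position 6 ('e'): repeat (last at 3), move window start to 4
  Position 6 ('e'): window [4,6] length 3
Longest substring with no repeats: "fbde" with length 4

4


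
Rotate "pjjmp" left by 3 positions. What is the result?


Input: "pjjmp", rotate left by 3
First 3 characters: "pjj"
Remaining characters: "mp"
Concatenate remaining + first: "mp" + "pjj" = "mppjj"

mppjj


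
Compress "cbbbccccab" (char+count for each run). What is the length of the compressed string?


Input: cbbbccccab
Runs:
  'c' x 1 => "c1"
  'b' x 3 => "b3"
  'c' x 4 => "c4"
  'a' x 1 => "a1"
  'b' x 1 => "b1"
Compressed: "c1b3c4a1b1"
Compressed length: 10

10


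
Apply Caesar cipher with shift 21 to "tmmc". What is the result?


Caesar cipher: shift "tmmc" by 21
  't' (pos 19) + 21 = pos 14 = 'o'
  'm' (pos 12) + 21 = pos 7 = 'h'
  'm' (pos 12) + 21 = pos 7 = 'h'
  'c' (pos 2) + 21 = pos 23 = 'x'
Result: ohhx

ohhx


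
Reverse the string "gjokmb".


Input: gjokmb
Reading characters right to left:
  Position 5: 'b'
  Position 4: 'm'
  Position 3: 'k'
  Position 2: 'o'
  Position 1: 'j'
  Position 0: 'g'
Reversed: bmkojg

bmkojg


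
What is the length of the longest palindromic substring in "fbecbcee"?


Input: "fbecbcee"
Checking substrings for palindromes:
  [2:7] "ecbce" (len 5) => palindrome
  [3:6] "cbc" (len 3) => palindrome
  [6:8] "ee" (len 2) => palindrome
Longest palindromic substring: "ecbce" with length 5

5


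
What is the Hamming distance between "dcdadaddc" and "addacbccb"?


Comparing "dcdadaddc" and "addacbccb" position by position:
  Position 0: 'd' vs 'a' => differ
  Position 1: 'c' vs 'd' => differ
  Position 2: 'd' vs 'd' => same
  Position 3: 'a' vs 'a' => same
  Position 4: 'd' vs 'c' => differ
  Position 5: 'a' vs 'b' => differ
  Position 6: 'd' vs 'c' => differ
  Position 7: 'd' vs 'c' => differ
  Position 8: 'c' vs 'b' => differ
Total differences (Hamming distance): 7

7


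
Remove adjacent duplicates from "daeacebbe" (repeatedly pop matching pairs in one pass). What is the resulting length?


Input: daeacebbe
Stack-based adjacent duplicate removal:
  Read 'd': push. Stack: d
  Read 'a': push. Stack: da
  Read 'e': push. Stack: dae
  Read 'a': push. Stack: daea
  Read 'c': push. Stack: daeac
  Read 'e': push. Stack: daeace
  Read 'b': push. Stack: daeaceb
  Read 'b': matches stack top 'b' => pop. Stack: daeace
  Read 'e': matches stack top 'e' => pop. Stack: daeac
Final stack: "daeac" (length 5)

5


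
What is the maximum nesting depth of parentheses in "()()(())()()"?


Input: "()()(())()()"
Tracking depth:
  Position 0 '(': depth becomes 1
  Position 1 ')': depth becomes 0
  Position 2 '(': depth becomes 1
  Position 3 ')': depth becomes 0
  Position 4 '(': depth becomes 1
  Position 5 '(': depth becomes 2
  Position 6 ')': depth becomes 1
  Position 7 ')': depth becomes 0
  Position 8 '(': depth becomes 1
  Position 9 ')': depth becomes 0
  Position 10 '(': depth becomes 1
  Position 11 ')': depth becomes 0
Maximum depth reached: 2

2


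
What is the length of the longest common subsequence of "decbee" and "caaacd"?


LCS of "decbee" and "caaacd"
DP table:
           c    a    a    a    c    d
      0    0    0    0    0    0    0
  d   0    0    0    0    0    0    1
  e   0    0    0    0    0    0    1
  c   0    1    1    1    1    1    1
  b   0    1    1    1    1    1    1
  e   0    1    1    1    1    1    1
  e   0    1    1    1    1    1    1
LCS length = dp[6][6] = 1

1


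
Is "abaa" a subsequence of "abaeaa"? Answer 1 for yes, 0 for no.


Check if "abaa" is a subsequence of "abaeaa"
Greedy scan:
  Position 0 ('a'): matches sub[0] = 'a'
  Position 1 ('b'): matches sub[1] = 'b'
  Position 2 ('a'): matches sub[2] = 'a'
  Position 3 ('e'): no match needed
  Position 4 ('a'): matches sub[3] = 'a'
  Position 5 ('a'): no match needed
All 4 characters matched => is a subsequence

1


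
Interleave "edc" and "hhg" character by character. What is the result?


Interleaving "edc" and "hhg":
  Position 0: 'e' from first, 'h' from second => "eh"
  Position 1: 'd' from first, 'h' from second => "dh"
  Position 2: 'c' from first, 'g' from second => "cg"
Result: ehdhcg

ehdhcg


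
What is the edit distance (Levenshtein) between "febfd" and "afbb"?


Computing edit distance: "febfd" -> "afbb"
DP table:
           a    f    b    b
      0    1    2    3    4
  f   1    1    1    2    3
  e   2    2    2    2    3
  b   3    3    3    2    2
  f   4    4    3    3    3
  d   5    5    4    4    4
Edit distance = dp[5][4] = 4

4


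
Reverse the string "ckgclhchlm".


Input: ckgclhchlm
Reading characters right to left:
  Position 9: 'm'
  Position 8: 'l'
  Position 7: 'h'
  Position 6: 'c'
  Position 5: 'h'
  Position 4: 'l'
  Position 3: 'c'
  Position 2: 'g'
  Position 1: 'k'
  Position 0: 'c'
Reversed: mlhchlcgkc

mlhchlcgkc


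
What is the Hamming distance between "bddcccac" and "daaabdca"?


Comparing "bddcccac" and "daaabdca" position by position:
  Position 0: 'b' vs 'd' => differ
  Position 1: 'd' vs 'a' => differ
  Position 2: 'd' vs 'a' => differ
  Position 3: 'c' vs 'a' => differ
  Position 4: 'c' vs 'b' => differ
  Position 5: 'c' vs 'd' => differ
  Position 6: 'a' vs 'c' => differ
  Position 7: 'c' vs 'a' => differ
Total differences (Hamming distance): 8

8


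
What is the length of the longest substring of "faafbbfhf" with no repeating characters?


Input: "faafbbfhf"
Sliding window (track last position of each char):
  Position 0 ('f'): window [0,0] length 1 -- new best
  Position 1 ('a'): window [0,1] length 2 -- new best
  Position 2 ('a'): repeat (last at 1), move window start to 2
  Position 2 ('a'): window [2,2] length 1
  Position 3 ('f'): window [2,3] length 2
  Position 4 ('b'): window [2,4] length 3 -- new best
  Position 5 ('b'): repeat (last at 4), move window start to 5
  Position 5 ('b'): window [5,5] length 1
  Position 6 ('f'): window [5,6] length 2
  Position 7 ('h'): window [5,7] length 3
  Position 8 ('f'): repeat (last at 6), move window start to 7
  Position 8 ('f'): window [7,8] length 2
Longest substring with no repeats: "afb" with length 3

3


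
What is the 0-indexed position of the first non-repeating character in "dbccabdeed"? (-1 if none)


Input: dbccabdeed
Character frequencies:
  'a': 1
  'b': 2
  'c': 2
  'd': 3
  'e': 2
Scanning left to right for freq == 1:
  Position 0 ('d'): freq=3, skip
  Position 1 ('b'): freq=2, skip
  Position 2 ('c'): freq=2, skip
  Position 3 ('c'): freq=2, skip
  Position 4 ('a'): unique! => answer = 4

4


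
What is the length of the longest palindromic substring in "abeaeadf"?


Input: "abeaeadf"
Checking substrings for palindromes:
  [2:5] "eae" (len 3) => palindrome
  [3:6] "aea" (len 3) => palindrome
Longest palindromic substring: "eae" with length 3

3


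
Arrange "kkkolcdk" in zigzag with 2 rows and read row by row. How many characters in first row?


Zigzag "kkkolcdk" into 2 rows:
Placing characters:
  'k' => row 0
  'k' => row 1
  'k' => row 0
  'o' => row 1
  'l' => row 0
  'c' => row 1
  'd' => row 0
  'k' => row 1
Rows:
  Row 0: "kkld"
  Row 1: "kock"
First row length: 4

4


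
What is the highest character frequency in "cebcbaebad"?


Input: cebcbaebad
Character counts:
  'a': 2
  'b': 3
  'c': 2
  'd': 1
  'e': 2
Maximum frequency: 3

3


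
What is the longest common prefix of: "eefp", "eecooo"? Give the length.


Words: eefp, eecooo
  Position 0: all 'e' => match
  Position 1: all 'e' => match
  Position 2: ('f', 'c') => mismatch, stop
LCP = "ee" (length 2)

2


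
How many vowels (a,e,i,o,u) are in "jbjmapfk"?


Input: jbjmapfk
Checking each character:
  'j' at position 0: consonant
  'b' at position 1: consonant
  'j' at position 2: consonant
  'm' at position 3: consonant
  'a' at position 4: vowel (running total: 1)
  'p' at position 5: consonant
  'f' at position 6: consonant
  'k' at position 7: consonant
Total vowels: 1

1


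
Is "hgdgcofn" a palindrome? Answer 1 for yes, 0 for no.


Input: hgdgcofn
Reversed: nfocgdgh
  Compare pos 0 ('h') with pos 7 ('n'): MISMATCH
  Compare pos 1 ('g') with pos 6 ('f'): MISMATCH
  Compare pos 2 ('d') with pos 5 ('o'): MISMATCH
  Compare pos 3 ('g') with pos 4 ('c'): MISMATCH
Result: not a palindrome

0


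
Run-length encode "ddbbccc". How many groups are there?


Input: ddbbccc
Scanning for consecutive runs:
  Group 1: 'd' x 2 (positions 0-1)
  Group 2: 'b' x 2 (positions 2-3)
  Group 3: 'c' x 3 (positions 4-6)
Total groups: 3

3


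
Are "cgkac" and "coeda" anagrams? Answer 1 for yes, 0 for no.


Strings: "cgkac", "coeda"
Sorted first:  accgk
Sorted second: acdeo
Differ at position 2: 'c' vs 'd' => not anagrams

0


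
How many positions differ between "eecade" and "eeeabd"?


Comparing "eecade" and "eeeabd" position by position:
  Position 0: 'e' vs 'e' => same
  Position 1: 'e' vs 'e' => same
  Position 2: 'c' vs 'e' => DIFFER
  Position 3: 'a' vs 'a' => same
  Position 4: 'd' vs 'b' => DIFFER
  Position 5: 'e' vs 'd' => DIFFER
Positions that differ: 3

3


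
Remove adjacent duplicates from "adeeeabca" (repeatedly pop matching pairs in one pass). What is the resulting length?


Input: adeeeabca
Stack-based adjacent duplicate removal:
  Read 'a': push. Stack: a
  Read 'd': push. Stack: ad
  Read 'e': push. Stack: ade
  Read 'e': matches stack top 'e' => pop. Stack: ad
  Read 'e': push. Stack: ade
  Read 'a': push. Stack: adea
  Read 'b': push. Stack: adeab
  Read 'c': push. Stack: adeabc
  Read 'a': push. Stack: adeabca
Final stack: "adeabca" (length 7)

7


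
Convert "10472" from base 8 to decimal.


Input: "10472" in base 8
Positional expansion:
  Digit '1' (value 1) x 8^4 = 4096
  Digit '0' (value 0) x 8^3 = 0
  Digit '4' (value 4) x 8^2 = 256
  Digit '7' (value 7) x 8^1 = 56
  Digit '2' (value 2) x 8^0 = 2
Sum = 4410

4410


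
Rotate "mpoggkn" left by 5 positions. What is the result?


Input: "mpoggkn", rotate left by 5
First 5 characters: "mpogg"
Remaining characters: "kn"
Concatenate remaining + first: "kn" + "mpogg" = "knmpogg"

knmpogg


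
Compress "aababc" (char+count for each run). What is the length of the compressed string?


Input: aababc
Runs:
  'a' x 2 => "a2"
  'b' x 1 => "b1"
  'a' x 1 => "a1"
  'b' x 1 => "b1"
  'c' x 1 => "c1"
Compressed: "a2b1a1b1c1"
Compressed length: 10

10


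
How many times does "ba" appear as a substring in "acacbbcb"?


Searching for "ba" in "acacbbcb"
Scanning each position:
  Position 0: "ac" => no
  Position 1: "ca" => no
  Position 2: "ac" => no
  Position 3: "cb" => no
  Position 4: "bb" => no
  Position 5: "bc" => no
  Position 6: "cb" => no
Total occurrences: 0

0


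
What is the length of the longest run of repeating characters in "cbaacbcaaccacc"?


Input: "cbaacbcaaccacc"
Scanning for longest run:
  Position 1 ('b'): new char, reset run to 1
  Position 2 ('a'): new char, reset run to 1
  Position 3 ('a'): continues run of 'a', length=2
  Position 4 ('c'): new char, reset run to 1
  Position 5 ('b'): new char, reset run to 1
  Position 6 ('c'): new char, reset run to 1
  Position 7 ('a'): new char, reset run to 1
  Position 8 ('a'): continues run of 'a', length=2
  Position 9 ('c'): new char, reset run to 1
  Position 10 ('c'): continues run of 'c', length=2
  Position 11 ('a'): new char, reset run to 1
  Position 12 ('c'): new char, reset run to 1
  Position 13 ('c'): continues run of 'c', length=2
Longest run: 'a' with length 2

2


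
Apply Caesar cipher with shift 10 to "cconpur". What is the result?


Caesar cipher: shift "cconpur" by 10
  'c' (pos 2) + 10 = pos 12 = 'm'
  'c' (pos 2) + 10 = pos 12 = 'm'
  'o' (pos 14) + 10 = pos 24 = 'y'
  'n' (pos 13) + 10 = pos 23 = 'x'
  'p' (pos 15) + 10 = pos 25 = 'z'
  'u' (pos 20) + 10 = pos 4 = 'e'
  'r' (pos 17) + 10 = pos 1 = 'b'
Result: mmyxzeb

mmyxzeb


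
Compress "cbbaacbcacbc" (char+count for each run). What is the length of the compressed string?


Input: cbbaacbcacbc
Runs:
  'c' x 1 => "c1"
  'b' x 2 => "b2"
  'a' x 2 => "a2"
  'c' x 1 => "c1"
  'b' x 1 => "b1"
  'c' x 1 => "c1"
  'a' x 1 => "a1"
  'c' x 1 => "c1"
  'b' x 1 => "b1"
  'c' x 1 => "c1"
Compressed: "c1b2a2c1b1c1a1c1b1c1"
Compressed length: 20

20


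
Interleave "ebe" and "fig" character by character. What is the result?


Interleaving "ebe" and "fig":
  Position 0: 'e' from first, 'f' from second => "ef"
  Position 1: 'b' from first, 'i' from second => "bi"
  Position 2: 'e' from first, 'g' from second => "eg"
Result: efbieg

efbieg


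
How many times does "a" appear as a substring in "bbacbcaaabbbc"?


Searching for "a" in "bbacbcaaabbbc"
Scanning each position:
  Position 0: "b" => no
  Position 1: "b" => no
  Position 2: "a" => MATCH
  Position 3: "c" => no
  Position 4: "b" => no
  Position 5: "c" => no
  Position 6: "a" => MATCH
  Position 7: "a" => MATCH
  Position 8: "a" => MATCH
  Position 9: "b" => no
  Position 10: "b" => no
  Position 11: "b" => no
  Position 12: "c" => no
Total occurrences: 4

4


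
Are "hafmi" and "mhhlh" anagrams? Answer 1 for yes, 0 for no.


Strings: "hafmi", "mhhlh"
Sorted first:  afhim
Sorted second: hhhlm
Differ at position 0: 'a' vs 'h' => not anagrams

0


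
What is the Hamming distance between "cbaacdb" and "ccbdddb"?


Comparing "cbaacdb" and "ccbdddb" position by position:
  Position 0: 'c' vs 'c' => same
  Position 1: 'b' vs 'c' => differ
  Position 2: 'a' vs 'b' => differ
  Position 3: 'a' vs 'd' => differ
  Position 4: 'c' vs 'd' => differ
  Position 5: 'd' vs 'd' => same
  Position 6: 'b' vs 'b' => same
Total differences (Hamming distance): 4

4


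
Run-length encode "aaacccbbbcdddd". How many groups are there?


Input: aaacccbbbcdddd
Scanning for consecutive runs:
  Group 1: 'a' x 3 (positions 0-2)
  Group 2: 'c' x 3 (positions 3-5)
  Group 3: 'b' x 3 (positions 6-8)
  Group 4: 'c' x 1 (positions 9-9)
  Group 5: 'd' x 4 (positions 10-13)
Total groups: 5

5


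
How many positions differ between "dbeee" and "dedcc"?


Comparing "dbeee" and "dedcc" position by position:
  Position 0: 'd' vs 'd' => same
  Position 1: 'b' vs 'e' => DIFFER
  Position 2: 'e' vs 'd' => DIFFER
  Position 3: 'e' vs 'c' => DIFFER
  Position 4: 'e' vs 'c' => DIFFER
Positions that differ: 4

4


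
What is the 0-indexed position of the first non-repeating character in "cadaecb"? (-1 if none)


Input: cadaecb
Character frequencies:
  'a': 2
  'b': 1
  'c': 2
  'd': 1
  'e': 1
Scanning left to right for freq == 1:
  Position 0 ('c'): freq=2, skip
  Position 1 ('a'): freq=2, skip
  Position 2 ('d'): unique! => answer = 2

2


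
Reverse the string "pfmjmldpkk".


Input: pfmjmldpkk
Reading characters right to left:
  Position 9: 'k'
  Position 8: 'k'
  Position 7: 'p'
  Position 6: 'd'
  Position 5: 'l'
  Position 4: 'm'
  Position 3: 'j'
  Position 2: 'm'
  Position 1: 'f'
  Position 0: 'p'
Reversed: kkpdlmjmfp

kkpdlmjmfp


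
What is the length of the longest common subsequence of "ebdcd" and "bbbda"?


LCS of "ebdcd" and "bbbda"
DP table:
           b    b    b    d    a
      0    0    0    0    0    0
  e   0    0    0    0    0    0
  b   0    1    1    1    1    1
  d   0    1    1    1    2    2
  c   0    1    1    1    2    2
  d   0    1    1    1    2    2
LCS length = dp[5][5] = 2

2


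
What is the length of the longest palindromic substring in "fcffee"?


Input: "fcffee"
Checking substrings for palindromes:
  [0:3] "fcf" (len 3) => palindrome
  [2:4] "ff" (len 2) => palindrome
  [4:6] "ee" (len 2) => palindrome
Longest palindromic substring: "fcf" with length 3

3


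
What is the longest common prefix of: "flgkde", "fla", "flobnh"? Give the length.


Words: flgkde, fla, flobnh
  Position 0: all 'f' => match
  Position 1: all 'l' => match
  Position 2: ('g', 'a', 'o') => mismatch, stop
LCP = "fl" (length 2)

2


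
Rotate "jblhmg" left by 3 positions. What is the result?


Input: "jblhmg", rotate left by 3
First 3 characters: "jbl"
Remaining characters: "hmg"
Concatenate remaining + first: "hmg" + "jbl" = "hmgjbl"

hmgjbl


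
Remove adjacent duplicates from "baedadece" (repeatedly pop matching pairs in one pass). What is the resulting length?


Input: baedadece
Stack-based adjacent duplicate removal:
  Read 'b': push. Stack: b
  Read 'a': push. Stack: ba
  Read 'e': push. Stack: bae
  Read 'd': push. Stack: baed
  Read 'a': push. Stack: baeda
  Read 'd': push. Stack: baedad
  Read 'e': push. Stack: baedade
  Read 'c': push. Stack: baedadec
  Read 'e': push. Stack: baedadece
Final stack: "baedadece" (length 9)

9


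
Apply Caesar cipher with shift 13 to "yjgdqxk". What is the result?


Caesar cipher: shift "yjgdqxk" by 13
  'y' (pos 24) + 13 = pos 11 = 'l'
  'j' (pos 9) + 13 = pos 22 = 'w'
  'g' (pos 6) + 13 = pos 19 = 't'
  'd' (pos 3) + 13 = pos 16 = 'q'
  'q' (pos 16) + 13 = pos 3 = 'd'
  'x' (pos 23) + 13 = pos 10 = 'k'
  'k' (pos 10) + 13 = pos 23 = 'x'
Result: lwtqdkx

lwtqdkx
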